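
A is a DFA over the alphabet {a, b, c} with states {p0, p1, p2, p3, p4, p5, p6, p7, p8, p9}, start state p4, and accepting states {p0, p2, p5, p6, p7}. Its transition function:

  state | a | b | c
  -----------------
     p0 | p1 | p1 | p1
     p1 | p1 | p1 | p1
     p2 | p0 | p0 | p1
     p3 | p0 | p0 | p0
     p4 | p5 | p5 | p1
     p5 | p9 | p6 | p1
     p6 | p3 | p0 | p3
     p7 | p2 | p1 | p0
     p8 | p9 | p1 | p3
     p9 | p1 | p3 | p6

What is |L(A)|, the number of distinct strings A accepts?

40

The useful subgraph on states {p0, p3, p4, p5, p6, p9} is acyclic, so L(A) is finite; the longest accepting path visits 6 useful states, giving maximum string length 5.
Counting accepting paths from p4 by length: 2 of length 1, 2 of length 2, 4 of length 3, 20 of length 4, 12 of length 5. Total 40.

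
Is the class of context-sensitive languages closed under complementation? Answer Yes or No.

The context-sensitive languages are exactly NSPACE(n), and by the Immerman–Szelepcsényi theorem nondeterministic space classes (from log n up) are closed under complement.
So the context-sensitive languages are closed under complement.

Yes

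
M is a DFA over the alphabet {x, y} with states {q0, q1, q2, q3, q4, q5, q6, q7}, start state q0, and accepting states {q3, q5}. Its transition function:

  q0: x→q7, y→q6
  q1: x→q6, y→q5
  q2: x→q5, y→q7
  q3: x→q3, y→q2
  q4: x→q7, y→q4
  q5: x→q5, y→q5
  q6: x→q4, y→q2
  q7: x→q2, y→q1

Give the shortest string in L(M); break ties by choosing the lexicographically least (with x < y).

xxx

A breadth-first search from q0 reaches an accepting state first via the path q0 → q7 → q2 → q5 on input xxx.
No string of length < 3 is accepted (BFS exhausts all shorter strings without reaching an accepting state), and xxx is the lexicographically least accepting string of length 3.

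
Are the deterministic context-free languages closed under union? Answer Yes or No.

No

{aⁿbⁿ : n≥0} and {aⁿb²ⁿ : n≥0} are each accepted by a deterministic PDA (push the a's; pop one per b, respectively one per two b's), but their union U is not. Suppose a DPDA M accepted U. Being deterministic, M has a single run on aⁿb²ⁿ, and since aⁿbⁿ ∈ U that run passes through an accepting configuration right after consuming the prefix aⁿbⁿ and then goes on to accept again after n more b's. Build an ordinary (nondeterministic) PDA M′ that simulates M on a's and b's and, at any moment when M is in an accepting state, may switch to a second mode in which it reads only c's, feeding each c to M as a b; M′ accepts when M does. Then M′ accepts aⁱbʲcᵏ (k≥1) exactly when both aⁱbʲ ∈ U and aⁱbʲ⁺ᵏ ∈ U, and checking the four cases (i=j or j=2i, combined with j+k=i or j+k=2i) leaves only i=j=k: so L(M′) ∩ a*b*c⁺ = {aⁿbⁿcⁿ : n≥1} would be context-free, which it is not (pumping lemma) — contradiction. (The union is an unambiguous CFL; it is determinism, not unambiguity, that fails.)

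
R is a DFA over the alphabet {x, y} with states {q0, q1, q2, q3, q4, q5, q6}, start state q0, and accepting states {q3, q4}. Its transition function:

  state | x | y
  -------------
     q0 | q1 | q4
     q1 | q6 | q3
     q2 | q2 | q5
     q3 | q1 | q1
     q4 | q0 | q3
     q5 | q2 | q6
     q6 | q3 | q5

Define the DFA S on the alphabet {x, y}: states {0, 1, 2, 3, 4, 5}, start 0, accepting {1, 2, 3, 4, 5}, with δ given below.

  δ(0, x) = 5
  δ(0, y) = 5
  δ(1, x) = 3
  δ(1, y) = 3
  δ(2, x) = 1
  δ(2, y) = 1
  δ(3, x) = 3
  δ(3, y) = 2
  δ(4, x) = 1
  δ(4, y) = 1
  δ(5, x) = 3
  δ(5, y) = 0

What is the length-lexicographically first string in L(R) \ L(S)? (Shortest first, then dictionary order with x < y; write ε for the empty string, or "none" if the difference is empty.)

xy

The string xy is accepted by R but not by S.
No shorter string lies in the difference, and xy is the lexicographically first length-2 string in L(R) \ L(S).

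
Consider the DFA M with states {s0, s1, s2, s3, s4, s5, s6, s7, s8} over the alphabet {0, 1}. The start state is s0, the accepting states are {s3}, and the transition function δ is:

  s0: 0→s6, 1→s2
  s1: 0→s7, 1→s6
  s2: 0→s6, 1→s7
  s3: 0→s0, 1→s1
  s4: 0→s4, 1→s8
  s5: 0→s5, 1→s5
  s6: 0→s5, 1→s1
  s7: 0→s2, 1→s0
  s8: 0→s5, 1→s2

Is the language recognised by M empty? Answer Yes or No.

The states reachable from the start state are {s0, s1, s2, s5, s6, s7}.
None of the accepting states {s3} is reachable, so no string is accepted and L(M) = ∅.

Yes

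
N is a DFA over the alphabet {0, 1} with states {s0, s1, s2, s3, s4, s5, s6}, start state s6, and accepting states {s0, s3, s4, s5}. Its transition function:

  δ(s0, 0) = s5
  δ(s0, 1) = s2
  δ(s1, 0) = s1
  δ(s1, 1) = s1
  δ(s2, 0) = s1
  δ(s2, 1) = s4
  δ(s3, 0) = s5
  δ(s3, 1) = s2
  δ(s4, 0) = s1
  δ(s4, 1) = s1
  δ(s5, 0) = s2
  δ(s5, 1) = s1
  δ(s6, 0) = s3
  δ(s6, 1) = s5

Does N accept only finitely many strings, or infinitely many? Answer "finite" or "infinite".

The useful states (reachable from s6 and able to reach an accepting state) are {s2, s3, s4, s5, s6}.
Restricted to these states the transition graph has no cycle, so every accepting path has bounded length and L is finite.

finite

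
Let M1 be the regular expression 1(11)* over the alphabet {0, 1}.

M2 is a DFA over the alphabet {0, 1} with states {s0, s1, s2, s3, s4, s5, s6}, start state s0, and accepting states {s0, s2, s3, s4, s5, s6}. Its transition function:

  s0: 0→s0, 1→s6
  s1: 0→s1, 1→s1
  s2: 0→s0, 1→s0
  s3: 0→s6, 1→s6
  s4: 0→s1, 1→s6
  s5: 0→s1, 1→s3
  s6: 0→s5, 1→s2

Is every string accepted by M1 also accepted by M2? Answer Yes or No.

Converting the expression M1 to a DFA (subset construction, then merging equivalent states) gives the minimal DFA with states {r0, r1, r2}, start state r0, accepting states {r2} and transitions r0: 0→r1, 1→r2; r1: 0→r1, 1→r1; r2: 0→r1, 1→r0.
Exploring the product automaton M1 × M2 from the start pair (r0, s0), following both machines on each input symbol, reaches 12 state pairs: (r0, s0), (r1, s0), (r2, s6), (r1, s6), (r1, s5), (r0, s2), (r1, s2), (r1, s1), (r1, s3), (r2, s0), (r0, s6), (r2, s2).
M1 accepts in {r2} and M2 accepts in {s0, s2, s3, s4, s5, s6}. The reachable pairs whose M1-component is accepting are (r2, s6), (r2, s0), (r2, s2); in each of them the M2-component is accepting too, so the product for L(M1) \ L(M2) (M1-component accepting, M2-component rejecting) has no reachable accepting pair and the difference is empty.
Hence every string in L(M1) is also in L(M2).

Yes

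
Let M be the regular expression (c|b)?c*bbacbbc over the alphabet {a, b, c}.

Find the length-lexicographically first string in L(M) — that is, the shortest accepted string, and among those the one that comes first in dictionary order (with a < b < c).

bbacbbc

By inspection of the expression, no string of length less than 7 matches, and bbacbbc is the lexicographically first match of length 7.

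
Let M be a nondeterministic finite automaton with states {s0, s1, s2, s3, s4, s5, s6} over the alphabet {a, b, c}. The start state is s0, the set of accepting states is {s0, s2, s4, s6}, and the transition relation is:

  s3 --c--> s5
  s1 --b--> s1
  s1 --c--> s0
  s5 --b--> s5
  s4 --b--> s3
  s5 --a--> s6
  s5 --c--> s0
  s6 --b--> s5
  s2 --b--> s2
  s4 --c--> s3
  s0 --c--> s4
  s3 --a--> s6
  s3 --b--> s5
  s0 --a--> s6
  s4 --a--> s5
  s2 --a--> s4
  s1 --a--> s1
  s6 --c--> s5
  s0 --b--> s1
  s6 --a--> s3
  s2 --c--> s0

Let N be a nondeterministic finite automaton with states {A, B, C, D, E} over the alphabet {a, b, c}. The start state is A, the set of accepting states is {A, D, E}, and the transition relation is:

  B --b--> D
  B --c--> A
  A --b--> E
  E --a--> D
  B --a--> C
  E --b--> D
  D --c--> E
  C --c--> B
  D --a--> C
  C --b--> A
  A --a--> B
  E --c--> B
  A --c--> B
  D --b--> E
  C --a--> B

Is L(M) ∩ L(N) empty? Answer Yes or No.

No

The empty string ε is accepted by both M and N.
Hence L(M) ∩ L(N) ≠ ∅.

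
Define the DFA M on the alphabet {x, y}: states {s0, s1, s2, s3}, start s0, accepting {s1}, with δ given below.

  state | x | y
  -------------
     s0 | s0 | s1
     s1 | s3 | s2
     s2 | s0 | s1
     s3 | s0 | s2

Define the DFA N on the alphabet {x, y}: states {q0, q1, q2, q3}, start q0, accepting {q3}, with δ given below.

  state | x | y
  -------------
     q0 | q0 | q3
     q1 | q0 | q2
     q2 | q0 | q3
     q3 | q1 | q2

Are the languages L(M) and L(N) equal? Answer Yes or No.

Exploring the product automaton M × N from the start pair (s0, q0), following both machines on each input symbol, reaches 4 state pairs: (s0, q0), (s1, q3), (s3, q1), (s2, q2).
M accepts in {s1} and N accepts in {q3}. In every reachable pair the two components are either both accepting — (s1, q3) — or both non-accepting, so no string is accepted by exactly one of the machines: L(M) \ L(N) and L(N) \ L(M) are both empty.
Hence every string is accepted by M iff it is accepted by N, and the two languages coincide.

Yes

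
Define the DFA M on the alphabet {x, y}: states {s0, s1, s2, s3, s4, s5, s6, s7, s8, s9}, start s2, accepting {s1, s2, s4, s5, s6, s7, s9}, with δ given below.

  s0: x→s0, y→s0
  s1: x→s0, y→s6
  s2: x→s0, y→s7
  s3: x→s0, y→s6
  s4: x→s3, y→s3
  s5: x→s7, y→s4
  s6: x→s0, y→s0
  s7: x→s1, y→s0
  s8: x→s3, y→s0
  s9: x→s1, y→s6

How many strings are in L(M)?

4

The useful subgraph on states {s1, s2, s6, s7} is acyclic, so L(M) is finite; the longest accepting path visits 4 useful states, giving maximum string length 3.
Counting accepting paths from s2 by length: 1 of length 0, 1 of length 1, 1 of length 2, 1 of length 3. Total 4.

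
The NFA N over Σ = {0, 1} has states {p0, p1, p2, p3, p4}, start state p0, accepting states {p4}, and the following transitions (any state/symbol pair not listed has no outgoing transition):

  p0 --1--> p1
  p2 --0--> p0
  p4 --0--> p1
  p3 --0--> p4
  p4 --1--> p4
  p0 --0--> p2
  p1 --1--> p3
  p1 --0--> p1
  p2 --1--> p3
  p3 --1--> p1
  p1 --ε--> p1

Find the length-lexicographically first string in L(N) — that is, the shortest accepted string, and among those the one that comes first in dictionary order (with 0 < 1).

010

A breadth-first search from p0 reaches an accepting state first via the path p0 → p2 → p3 → p4 on input 010.
No string of length < 3 is accepted (BFS exhausts all shorter strings without reaching an accepting state), and 010 is the lexicographically least accepting string of length 3.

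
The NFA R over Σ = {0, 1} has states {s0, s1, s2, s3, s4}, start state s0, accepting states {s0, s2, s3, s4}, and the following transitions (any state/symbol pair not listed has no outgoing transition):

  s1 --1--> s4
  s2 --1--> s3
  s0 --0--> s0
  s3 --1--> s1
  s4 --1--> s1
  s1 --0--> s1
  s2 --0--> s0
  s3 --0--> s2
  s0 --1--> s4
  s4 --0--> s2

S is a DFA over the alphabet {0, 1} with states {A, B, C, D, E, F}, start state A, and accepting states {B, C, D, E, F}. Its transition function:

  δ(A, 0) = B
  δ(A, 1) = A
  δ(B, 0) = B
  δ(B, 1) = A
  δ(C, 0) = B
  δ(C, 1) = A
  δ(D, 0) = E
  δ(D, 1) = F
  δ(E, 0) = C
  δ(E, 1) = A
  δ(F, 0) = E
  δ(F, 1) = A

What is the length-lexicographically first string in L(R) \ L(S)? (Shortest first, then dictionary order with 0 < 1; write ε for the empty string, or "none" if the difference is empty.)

The empty string ε is accepted by R but not by S.
Since ε is the unique shortest string, it is the required witness.

ε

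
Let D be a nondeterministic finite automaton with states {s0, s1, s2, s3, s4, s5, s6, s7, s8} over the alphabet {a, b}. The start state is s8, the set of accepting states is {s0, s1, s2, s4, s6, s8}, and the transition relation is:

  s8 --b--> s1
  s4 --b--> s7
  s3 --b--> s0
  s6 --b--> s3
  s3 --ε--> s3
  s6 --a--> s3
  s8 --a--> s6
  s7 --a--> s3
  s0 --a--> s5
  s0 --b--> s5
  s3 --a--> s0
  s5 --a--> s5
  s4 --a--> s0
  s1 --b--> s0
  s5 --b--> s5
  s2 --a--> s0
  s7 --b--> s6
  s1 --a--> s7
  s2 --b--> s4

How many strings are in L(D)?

15

The useful subgraph on states {s0, s1, s3, s6, s7, s8} is acyclic, so L(D) is finite; the longest accepting path visits 6 useful states, giving maximum string length 5.
Counting accepting paths from s8 by length: 1 of length 0, 2 of length 1, 1 of length 2, 5 of length 3, 2 of length 4, 4 of length 5. Total 15.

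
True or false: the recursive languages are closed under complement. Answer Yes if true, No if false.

Yes

Run the decider for L and flip its answer; since the decider halts on every input, this decides the complement.
So the recursive languages are closed under complement.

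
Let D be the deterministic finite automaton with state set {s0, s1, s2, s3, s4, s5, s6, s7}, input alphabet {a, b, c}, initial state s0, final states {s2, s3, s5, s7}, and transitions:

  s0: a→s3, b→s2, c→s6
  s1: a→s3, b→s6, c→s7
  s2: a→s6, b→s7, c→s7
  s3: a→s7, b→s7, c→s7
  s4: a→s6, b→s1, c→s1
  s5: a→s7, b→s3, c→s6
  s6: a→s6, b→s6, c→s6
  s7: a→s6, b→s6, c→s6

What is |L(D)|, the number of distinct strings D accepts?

7

The useful subgraph on states {s0, s2, s3, s7} is acyclic, so L(D) is finite; the longest accepting path visits 3 useful states, giving maximum string length 2.
Counting accepting paths from s0 by length: 2 of length 1, 5 of length 2. Total 7.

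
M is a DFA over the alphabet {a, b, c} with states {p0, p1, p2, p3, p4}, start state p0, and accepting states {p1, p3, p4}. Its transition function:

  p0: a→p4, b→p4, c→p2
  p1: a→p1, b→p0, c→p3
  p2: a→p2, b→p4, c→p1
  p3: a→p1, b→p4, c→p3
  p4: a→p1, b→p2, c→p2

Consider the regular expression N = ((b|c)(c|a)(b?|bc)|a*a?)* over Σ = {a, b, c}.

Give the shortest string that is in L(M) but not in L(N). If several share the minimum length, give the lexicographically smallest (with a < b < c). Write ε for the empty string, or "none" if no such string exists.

The string b is accepted by M but not by N.
No shorter string lies in the difference, and b is the lexicographically first length-1 string in L(M) \ L(N).

b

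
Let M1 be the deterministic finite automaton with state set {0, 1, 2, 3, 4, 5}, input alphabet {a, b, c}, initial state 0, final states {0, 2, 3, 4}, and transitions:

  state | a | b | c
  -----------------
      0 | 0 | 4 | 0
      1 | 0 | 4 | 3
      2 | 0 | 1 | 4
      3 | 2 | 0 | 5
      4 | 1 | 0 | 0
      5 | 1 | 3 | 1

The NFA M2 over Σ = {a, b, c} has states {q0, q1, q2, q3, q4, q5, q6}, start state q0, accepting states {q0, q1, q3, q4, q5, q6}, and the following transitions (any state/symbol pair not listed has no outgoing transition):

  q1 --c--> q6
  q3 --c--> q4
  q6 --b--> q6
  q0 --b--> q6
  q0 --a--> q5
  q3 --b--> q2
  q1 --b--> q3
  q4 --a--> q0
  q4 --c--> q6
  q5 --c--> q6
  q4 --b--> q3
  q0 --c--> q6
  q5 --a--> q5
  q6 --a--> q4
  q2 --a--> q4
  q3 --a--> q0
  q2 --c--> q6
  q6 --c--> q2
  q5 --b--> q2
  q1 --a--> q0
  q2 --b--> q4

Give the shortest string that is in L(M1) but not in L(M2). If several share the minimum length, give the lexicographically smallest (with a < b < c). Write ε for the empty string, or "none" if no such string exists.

The string ab is accepted by M1 but not by M2.
No shorter string lies in the difference, and ab is the lexicographically first length-2 string in L(M1) \ L(M2).

ab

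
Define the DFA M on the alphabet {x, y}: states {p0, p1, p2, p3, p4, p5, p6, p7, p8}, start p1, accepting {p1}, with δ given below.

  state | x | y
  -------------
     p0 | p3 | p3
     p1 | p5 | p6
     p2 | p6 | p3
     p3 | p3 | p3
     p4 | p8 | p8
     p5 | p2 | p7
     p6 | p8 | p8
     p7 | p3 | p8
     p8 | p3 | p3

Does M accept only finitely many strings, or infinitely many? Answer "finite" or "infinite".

finite

The useful states (reachable from p1 and able to reach an accepting state) are {p1}.
Restricted to these states the transition graph has no cycle, so every accepting path has bounded length and L is finite.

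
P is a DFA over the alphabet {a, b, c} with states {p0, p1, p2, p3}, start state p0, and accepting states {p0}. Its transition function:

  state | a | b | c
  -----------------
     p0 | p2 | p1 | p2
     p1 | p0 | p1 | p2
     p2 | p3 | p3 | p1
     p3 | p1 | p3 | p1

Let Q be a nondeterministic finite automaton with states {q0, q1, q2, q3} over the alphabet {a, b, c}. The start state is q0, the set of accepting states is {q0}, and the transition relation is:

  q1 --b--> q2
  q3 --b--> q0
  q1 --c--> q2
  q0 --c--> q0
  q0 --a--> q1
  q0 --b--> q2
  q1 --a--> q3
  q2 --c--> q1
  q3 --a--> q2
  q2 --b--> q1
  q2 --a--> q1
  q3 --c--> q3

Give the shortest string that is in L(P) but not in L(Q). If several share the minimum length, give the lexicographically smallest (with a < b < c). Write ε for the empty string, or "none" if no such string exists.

ba

The string ba is accepted by P but not by Q.
No shorter string lies in the difference, and ba is the lexicographically first length-2 string in L(P) \ L(Q).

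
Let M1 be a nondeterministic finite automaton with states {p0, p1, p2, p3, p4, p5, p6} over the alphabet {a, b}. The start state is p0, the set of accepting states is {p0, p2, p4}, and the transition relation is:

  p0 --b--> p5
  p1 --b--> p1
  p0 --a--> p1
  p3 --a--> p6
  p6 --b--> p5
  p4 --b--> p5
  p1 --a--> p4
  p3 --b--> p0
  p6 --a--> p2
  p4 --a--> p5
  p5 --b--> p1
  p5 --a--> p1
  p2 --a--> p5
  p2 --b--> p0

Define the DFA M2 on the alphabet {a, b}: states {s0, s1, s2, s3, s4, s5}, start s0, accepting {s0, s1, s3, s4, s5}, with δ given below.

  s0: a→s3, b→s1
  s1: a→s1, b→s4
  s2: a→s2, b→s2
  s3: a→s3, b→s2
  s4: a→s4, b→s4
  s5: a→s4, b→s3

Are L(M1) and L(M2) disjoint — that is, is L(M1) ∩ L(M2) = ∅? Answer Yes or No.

No

The empty string ε is accepted by both M1 and M2.
Hence L(M1) ∩ L(M2) ≠ ∅.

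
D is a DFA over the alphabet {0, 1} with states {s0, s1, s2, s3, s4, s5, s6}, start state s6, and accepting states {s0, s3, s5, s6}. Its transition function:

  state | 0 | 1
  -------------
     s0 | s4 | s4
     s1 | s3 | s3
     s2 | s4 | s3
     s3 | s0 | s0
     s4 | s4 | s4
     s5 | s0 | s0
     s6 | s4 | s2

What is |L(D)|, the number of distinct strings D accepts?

4

The useful subgraph on states {s0, s2, s3, s6} is acyclic, so L(D) is finite; the longest accepting path visits 4 useful states, giving maximum string length 3.
Counting accepting paths from s6 by length: 1 of length 0, 1 of length 2, 2 of length 3. Total 4.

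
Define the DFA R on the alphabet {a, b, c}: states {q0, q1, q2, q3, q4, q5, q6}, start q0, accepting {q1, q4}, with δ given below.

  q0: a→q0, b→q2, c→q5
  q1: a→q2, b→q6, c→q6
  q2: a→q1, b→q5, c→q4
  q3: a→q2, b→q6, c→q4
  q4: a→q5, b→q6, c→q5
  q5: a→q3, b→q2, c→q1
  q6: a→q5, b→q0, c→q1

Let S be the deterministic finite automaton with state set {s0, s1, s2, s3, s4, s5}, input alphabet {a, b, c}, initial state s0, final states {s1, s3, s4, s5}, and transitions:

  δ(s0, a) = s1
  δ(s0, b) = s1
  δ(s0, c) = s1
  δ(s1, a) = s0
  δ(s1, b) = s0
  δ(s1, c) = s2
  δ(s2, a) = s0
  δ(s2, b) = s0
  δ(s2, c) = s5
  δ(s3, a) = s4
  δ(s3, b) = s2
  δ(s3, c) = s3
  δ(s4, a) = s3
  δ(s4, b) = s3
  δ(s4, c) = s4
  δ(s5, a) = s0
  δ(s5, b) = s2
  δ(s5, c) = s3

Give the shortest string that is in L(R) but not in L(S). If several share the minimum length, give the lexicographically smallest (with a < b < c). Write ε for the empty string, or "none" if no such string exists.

ba

The string ba is accepted by R but not by S.
No shorter string lies in the difference, and ba is the lexicographically first length-2 string in L(R) \ L(S).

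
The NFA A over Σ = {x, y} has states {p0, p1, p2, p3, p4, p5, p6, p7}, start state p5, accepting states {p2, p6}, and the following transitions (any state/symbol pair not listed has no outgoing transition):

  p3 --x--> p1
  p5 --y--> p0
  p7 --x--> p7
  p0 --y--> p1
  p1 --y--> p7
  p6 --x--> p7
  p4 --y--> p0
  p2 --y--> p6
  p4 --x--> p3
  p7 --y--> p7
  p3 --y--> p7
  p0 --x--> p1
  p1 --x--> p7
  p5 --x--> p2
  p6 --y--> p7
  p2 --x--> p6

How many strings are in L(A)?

The useful subgraph on states {p2, p5, p6} is acyclic, so L(A) is finite; the longest accepting path visits 3 useful states, giving maximum string length 2.
Counting accepting paths from p5 by length: 1 of length 1, 2 of length 2. Total 3.

3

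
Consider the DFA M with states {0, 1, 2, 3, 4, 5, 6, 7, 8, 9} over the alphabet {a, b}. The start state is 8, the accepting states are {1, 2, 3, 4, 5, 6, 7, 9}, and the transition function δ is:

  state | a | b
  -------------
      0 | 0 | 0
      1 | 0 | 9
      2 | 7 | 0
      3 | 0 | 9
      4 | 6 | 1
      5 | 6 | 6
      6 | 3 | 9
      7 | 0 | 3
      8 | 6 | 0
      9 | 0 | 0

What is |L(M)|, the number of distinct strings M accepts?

The useful subgraph on states {3, 6, 8, 9} is acyclic, so L(M) is finite; the longest accepting path visits 4 useful states, giving maximum string length 3.
Counting accepting paths from 8 by length: 1 of length 1, 2 of length 2, 1 of length 3. Total 4.

4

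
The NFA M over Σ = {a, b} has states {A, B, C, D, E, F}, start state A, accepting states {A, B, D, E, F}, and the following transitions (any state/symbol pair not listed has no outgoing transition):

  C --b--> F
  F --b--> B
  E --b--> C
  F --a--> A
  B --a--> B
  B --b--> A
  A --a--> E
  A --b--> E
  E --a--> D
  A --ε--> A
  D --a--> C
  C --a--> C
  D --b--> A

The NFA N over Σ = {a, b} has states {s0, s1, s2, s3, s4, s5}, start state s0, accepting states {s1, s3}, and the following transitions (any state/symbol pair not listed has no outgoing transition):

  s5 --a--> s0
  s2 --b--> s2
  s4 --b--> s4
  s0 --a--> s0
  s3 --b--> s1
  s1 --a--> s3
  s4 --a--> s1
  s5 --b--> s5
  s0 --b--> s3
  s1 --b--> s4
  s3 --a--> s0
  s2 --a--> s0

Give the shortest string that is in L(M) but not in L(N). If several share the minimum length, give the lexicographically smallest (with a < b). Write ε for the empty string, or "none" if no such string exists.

The empty string ε is accepted by M but not by N.
Since ε is the unique shortest string, it is the required witness.

ε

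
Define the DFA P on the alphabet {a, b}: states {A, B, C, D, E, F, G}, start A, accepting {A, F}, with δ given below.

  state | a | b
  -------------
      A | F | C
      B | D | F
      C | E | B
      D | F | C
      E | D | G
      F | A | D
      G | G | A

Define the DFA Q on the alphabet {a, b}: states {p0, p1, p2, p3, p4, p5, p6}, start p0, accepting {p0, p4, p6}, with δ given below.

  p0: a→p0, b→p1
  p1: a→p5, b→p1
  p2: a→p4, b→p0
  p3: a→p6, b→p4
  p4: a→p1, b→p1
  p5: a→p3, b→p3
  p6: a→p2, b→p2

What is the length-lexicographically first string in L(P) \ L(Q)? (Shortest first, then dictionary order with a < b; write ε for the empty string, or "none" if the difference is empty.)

aba

The string aba is accepted by P but not by Q.
No shorter string lies in the difference, and aba is the lexicographically first length-3 string in L(P) \ L(Q).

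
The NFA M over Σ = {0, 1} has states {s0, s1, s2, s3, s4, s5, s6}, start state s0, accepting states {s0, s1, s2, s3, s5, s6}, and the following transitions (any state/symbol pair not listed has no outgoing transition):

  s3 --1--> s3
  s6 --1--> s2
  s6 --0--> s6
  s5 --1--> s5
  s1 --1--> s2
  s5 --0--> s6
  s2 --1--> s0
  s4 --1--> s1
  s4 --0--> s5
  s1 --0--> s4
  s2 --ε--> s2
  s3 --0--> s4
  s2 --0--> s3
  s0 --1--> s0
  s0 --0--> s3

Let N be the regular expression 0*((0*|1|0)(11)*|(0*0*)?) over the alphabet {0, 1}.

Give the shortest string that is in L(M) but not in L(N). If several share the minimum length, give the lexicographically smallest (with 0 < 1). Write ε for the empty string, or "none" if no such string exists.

The string 10 is accepted by M but not by N.
No shorter string lies in the difference, and 10 is the lexicographically first length-2 string in L(M) \ L(N).

10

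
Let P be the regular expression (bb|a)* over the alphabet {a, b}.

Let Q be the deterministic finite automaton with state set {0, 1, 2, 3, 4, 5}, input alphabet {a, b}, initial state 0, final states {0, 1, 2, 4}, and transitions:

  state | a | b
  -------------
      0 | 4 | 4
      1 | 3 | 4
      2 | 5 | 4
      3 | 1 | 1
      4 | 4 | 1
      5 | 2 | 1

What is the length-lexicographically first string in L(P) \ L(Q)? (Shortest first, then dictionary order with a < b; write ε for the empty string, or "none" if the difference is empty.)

bba

The string bba is accepted by P but not by Q.
No shorter string lies in the difference, and bba is the lexicographically first length-3 string in L(P) \ L(Q).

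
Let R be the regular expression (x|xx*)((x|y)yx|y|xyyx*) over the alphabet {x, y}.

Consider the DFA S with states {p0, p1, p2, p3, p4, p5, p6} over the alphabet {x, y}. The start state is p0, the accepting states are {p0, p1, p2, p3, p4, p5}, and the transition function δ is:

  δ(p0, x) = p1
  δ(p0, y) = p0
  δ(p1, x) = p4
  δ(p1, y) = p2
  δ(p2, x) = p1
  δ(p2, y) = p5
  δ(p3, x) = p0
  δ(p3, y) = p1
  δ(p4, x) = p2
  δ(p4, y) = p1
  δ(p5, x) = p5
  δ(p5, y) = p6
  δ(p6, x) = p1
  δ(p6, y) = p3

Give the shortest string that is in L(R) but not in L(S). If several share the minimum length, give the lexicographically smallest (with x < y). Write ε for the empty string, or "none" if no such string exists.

The string xxxyy is accepted by R but not by S.
No shorter string lies in the difference, and xxxyy is the lexicographically first length-5 string in L(R) \ L(S).

xxxyy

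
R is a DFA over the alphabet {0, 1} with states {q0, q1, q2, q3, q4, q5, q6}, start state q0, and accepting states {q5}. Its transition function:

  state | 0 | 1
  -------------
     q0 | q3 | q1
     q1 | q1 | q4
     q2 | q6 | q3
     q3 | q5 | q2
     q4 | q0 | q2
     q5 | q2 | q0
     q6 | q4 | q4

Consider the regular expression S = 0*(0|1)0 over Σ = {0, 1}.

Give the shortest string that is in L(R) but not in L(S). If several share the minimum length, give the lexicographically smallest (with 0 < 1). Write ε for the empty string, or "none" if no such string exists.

The string 0110 is accepted by R but not by S.
No shorter string lies in the difference, and 0110 is the lexicographically first length-4 string in L(R) \ L(S).

0110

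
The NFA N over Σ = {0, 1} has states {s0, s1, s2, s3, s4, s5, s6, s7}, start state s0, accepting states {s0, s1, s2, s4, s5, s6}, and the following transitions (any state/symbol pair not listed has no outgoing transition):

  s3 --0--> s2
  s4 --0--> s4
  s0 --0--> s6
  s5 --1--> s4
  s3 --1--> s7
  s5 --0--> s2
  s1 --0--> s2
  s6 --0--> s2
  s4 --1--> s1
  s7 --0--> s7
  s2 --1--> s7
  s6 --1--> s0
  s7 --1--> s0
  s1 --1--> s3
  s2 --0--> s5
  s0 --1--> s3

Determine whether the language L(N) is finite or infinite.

infinite

State s2 is reachable from the start and can reach an accepting state, and it lies on the cycle s2 → s5 → s2.
Traversing that cycle any number of times yields accepted strings of unbounded length, so the language is infinite.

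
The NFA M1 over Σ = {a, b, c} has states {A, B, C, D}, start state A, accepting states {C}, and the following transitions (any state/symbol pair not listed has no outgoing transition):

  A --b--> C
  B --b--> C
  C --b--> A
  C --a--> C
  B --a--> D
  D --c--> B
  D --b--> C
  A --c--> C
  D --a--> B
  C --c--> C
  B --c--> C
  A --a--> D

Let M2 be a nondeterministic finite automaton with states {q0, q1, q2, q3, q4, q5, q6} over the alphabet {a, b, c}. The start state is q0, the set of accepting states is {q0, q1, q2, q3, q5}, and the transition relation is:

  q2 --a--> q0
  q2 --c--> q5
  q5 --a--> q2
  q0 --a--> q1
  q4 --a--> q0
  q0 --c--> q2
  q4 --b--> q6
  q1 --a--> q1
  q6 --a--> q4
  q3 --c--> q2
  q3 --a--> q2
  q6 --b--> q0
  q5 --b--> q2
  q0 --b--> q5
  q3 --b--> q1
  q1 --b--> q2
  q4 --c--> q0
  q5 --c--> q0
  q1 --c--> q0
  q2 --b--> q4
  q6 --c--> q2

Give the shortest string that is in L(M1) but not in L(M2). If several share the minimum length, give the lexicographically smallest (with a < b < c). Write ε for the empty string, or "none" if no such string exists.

bbb

The string bbb is accepted by M1 but not by M2.
No shorter string lies in the difference, and bbb is the lexicographically first length-3 string in L(M1) \ L(M2).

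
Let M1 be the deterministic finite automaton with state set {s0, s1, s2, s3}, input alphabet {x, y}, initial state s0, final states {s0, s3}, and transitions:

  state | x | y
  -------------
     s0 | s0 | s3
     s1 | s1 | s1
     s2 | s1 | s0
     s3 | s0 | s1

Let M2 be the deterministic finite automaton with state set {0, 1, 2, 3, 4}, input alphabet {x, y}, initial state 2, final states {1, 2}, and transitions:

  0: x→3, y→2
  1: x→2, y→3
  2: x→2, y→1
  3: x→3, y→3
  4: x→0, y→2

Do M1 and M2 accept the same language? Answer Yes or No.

Exploring the product automaton M1 × M2 from the start pair (s0, 2), following both machines on each input symbol, reaches 3 state pairs: (s0, 2), (s3, 1), (s1, 3).
M1 accepts in {s0, s3} and M2 accepts in {1, 2}. In every reachable pair the two components are either both accepting — (s0, 2), (s3, 1) — or both non-accepting, so no string is accepted by exactly one of the machines: L(M1) \ L(M2) and L(M2) \ L(M1) are both empty.
Hence every string is accepted by M1 iff it is accepted by M2, and the two languages coincide.

Yes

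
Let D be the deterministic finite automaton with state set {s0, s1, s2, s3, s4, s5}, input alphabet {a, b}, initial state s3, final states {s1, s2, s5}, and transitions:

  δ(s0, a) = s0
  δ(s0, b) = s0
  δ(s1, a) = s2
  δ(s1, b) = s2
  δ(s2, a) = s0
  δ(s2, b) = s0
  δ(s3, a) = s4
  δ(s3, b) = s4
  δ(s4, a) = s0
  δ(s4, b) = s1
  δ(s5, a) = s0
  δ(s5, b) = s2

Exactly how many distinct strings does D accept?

6

The useful subgraph on states {s1, s2, s3, s4} is acyclic, so L(D) is finite; the longest accepting path visits 4 useful states, giving maximum string length 3.
Counting accepting paths from s3 by length: 2 of length 2, 4 of length 3. Total 6.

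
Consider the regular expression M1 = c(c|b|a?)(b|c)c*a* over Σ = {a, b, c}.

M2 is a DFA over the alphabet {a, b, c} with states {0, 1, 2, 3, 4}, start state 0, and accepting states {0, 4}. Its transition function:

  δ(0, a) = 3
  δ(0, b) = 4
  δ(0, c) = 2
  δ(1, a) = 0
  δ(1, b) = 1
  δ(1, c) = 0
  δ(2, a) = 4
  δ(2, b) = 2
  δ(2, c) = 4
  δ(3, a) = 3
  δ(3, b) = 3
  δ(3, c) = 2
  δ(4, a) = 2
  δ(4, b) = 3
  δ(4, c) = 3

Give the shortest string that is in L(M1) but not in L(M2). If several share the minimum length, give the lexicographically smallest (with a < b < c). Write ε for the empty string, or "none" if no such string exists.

The string cb is accepted by M1 but not by M2.
No shorter string lies in the difference, and cb is the lexicographically first length-2 string in L(M1) \ L(M2).

cb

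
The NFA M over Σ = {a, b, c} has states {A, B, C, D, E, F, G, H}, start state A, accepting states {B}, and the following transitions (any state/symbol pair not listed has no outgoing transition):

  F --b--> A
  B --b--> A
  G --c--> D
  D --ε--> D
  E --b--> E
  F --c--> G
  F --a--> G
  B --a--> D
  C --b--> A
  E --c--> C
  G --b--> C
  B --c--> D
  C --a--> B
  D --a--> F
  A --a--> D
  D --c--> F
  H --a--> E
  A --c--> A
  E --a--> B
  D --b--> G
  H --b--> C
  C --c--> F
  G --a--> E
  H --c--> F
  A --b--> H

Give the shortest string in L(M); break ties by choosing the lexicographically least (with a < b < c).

A breadth-first search from A reaches an accepting state first via the path A → H → E → B on input baa.
No string of length < 3 is accepted (BFS exhausts all shorter strings without reaching an accepting state), and baa is the lexicographically least accepting string of length 3.

baa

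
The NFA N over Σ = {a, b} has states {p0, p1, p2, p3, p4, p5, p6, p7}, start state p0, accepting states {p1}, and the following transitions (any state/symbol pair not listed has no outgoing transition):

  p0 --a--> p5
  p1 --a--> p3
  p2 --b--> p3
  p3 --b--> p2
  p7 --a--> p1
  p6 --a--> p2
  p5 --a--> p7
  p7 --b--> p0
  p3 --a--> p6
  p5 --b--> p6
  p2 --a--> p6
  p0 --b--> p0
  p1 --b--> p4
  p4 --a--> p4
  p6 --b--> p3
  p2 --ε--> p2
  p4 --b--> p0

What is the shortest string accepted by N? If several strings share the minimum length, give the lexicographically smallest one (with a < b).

aaa

A breadth-first search from p0 reaches an accepting state first via the path p0 → p5 → p7 → p1 on input aaa.
No string of length < 3 is accepted (BFS exhausts all shorter strings without reaching an accepting state), and aaa is the lexicographically least accepting string of length 3.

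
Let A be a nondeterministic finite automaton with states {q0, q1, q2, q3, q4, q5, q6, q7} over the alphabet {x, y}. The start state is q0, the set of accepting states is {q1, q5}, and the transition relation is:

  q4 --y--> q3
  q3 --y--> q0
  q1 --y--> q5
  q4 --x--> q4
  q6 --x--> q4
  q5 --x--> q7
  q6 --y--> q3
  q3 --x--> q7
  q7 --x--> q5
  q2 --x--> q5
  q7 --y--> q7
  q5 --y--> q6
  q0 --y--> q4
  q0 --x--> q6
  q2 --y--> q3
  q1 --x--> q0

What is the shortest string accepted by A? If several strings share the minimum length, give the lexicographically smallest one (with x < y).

xyxx

A breadth-first search from q0 reaches an accepting state first via the path q0 → q6 → q3 → q7 → q5 on input xyxx.
No string of length < 4 is accepted (BFS exhausts all shorter strings without reaching an accepting state), and xyxx is the lexicographically least accepting string of length 4.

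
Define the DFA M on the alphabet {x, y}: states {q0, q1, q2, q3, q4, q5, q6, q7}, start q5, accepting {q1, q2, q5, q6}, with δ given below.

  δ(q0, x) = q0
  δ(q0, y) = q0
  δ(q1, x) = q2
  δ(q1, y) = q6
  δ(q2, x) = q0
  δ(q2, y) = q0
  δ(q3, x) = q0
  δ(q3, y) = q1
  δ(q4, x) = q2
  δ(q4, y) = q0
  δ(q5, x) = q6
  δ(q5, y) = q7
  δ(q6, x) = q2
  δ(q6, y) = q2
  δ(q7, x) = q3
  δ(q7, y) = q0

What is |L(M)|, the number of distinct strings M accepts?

The useful subgraph on states {q1, q2, q3, q5, q6, q7} is acyclic, so L(M) is finite; the longest accepting path visits 6 useful states, giving maximum string length 5.
Counting accepting paths from q5 by length: 1 of length 0, 1 of length 1, 2 of length 2, 1 of length 3, 2 of length 4, 2 of length 5. Total 9.

9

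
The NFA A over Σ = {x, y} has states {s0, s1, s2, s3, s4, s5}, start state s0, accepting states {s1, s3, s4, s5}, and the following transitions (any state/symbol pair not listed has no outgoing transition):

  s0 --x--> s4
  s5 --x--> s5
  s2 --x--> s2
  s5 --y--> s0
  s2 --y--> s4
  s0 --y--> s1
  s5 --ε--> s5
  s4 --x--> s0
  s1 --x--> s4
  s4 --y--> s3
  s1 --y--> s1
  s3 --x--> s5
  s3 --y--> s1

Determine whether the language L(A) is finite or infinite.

infinite

State s1 is reachable from the start and can reach an accepting state, and it lies on the cycle s1 → s1.
Traversing that cycle any number of times yields accepted strings of unbounded length, so the language is infinite.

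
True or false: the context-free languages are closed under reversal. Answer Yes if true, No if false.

Reversing the right-hand side of every production of a context-free grammar for L gives a context-free grammar for Lᴿ (induction on derivation length).
So the context-free languages are closed under reversal.

Yes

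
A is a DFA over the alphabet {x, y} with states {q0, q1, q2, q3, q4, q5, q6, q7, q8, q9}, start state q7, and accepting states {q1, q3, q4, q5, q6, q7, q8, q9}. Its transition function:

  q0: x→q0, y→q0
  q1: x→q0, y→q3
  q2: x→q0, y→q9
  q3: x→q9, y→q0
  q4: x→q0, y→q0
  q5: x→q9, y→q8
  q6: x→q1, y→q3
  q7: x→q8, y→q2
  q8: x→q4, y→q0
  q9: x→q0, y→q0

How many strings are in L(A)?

The useful subgraph on states {q2, q4, q7, q8, q9} is acyclic, so L(A) is finite; the longest accepting path visits 3 useful states, giving maximum string length 2.
Counting accepting paths from q7 by length: 1 of length 0, 1 of length 1, 2 of length 2. Total 4.

4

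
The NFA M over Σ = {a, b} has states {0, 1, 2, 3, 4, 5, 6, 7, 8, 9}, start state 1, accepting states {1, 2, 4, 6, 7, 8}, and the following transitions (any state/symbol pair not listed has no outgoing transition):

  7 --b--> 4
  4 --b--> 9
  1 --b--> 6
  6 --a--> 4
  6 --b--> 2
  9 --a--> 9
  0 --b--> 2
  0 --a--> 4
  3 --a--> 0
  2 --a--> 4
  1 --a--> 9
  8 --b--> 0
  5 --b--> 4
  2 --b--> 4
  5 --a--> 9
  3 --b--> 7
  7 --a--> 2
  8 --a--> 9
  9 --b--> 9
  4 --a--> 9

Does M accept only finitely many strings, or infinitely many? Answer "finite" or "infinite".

The useful states (reachable from 1 and able to reach an accepting state) are {1, 2, 4, 6}.
Restricted to these states the transition graph has no cycle, so every accepting path has bounded length and L is finite.

finite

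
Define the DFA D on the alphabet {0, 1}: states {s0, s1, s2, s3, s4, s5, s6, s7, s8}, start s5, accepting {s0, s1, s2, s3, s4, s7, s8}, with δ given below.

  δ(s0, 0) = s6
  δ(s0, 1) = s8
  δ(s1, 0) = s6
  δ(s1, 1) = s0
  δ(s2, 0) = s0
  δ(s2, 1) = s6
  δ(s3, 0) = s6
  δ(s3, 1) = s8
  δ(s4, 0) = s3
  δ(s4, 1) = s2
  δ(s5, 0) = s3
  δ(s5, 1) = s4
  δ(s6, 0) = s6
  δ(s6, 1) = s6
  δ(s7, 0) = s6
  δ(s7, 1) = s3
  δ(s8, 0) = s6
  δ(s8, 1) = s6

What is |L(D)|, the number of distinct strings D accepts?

8

The useful subgraph on states {s0, s2, s3, s4, s5, s8} is acyclic, so L(D) is finite; the longest accepting path visits 5 useful states, giving maximum string length 4.
Counting accepting paths from s5 by length: 2 of length 1, 3 of length 2, 2 of length 3, 1 of length 4. Total 8.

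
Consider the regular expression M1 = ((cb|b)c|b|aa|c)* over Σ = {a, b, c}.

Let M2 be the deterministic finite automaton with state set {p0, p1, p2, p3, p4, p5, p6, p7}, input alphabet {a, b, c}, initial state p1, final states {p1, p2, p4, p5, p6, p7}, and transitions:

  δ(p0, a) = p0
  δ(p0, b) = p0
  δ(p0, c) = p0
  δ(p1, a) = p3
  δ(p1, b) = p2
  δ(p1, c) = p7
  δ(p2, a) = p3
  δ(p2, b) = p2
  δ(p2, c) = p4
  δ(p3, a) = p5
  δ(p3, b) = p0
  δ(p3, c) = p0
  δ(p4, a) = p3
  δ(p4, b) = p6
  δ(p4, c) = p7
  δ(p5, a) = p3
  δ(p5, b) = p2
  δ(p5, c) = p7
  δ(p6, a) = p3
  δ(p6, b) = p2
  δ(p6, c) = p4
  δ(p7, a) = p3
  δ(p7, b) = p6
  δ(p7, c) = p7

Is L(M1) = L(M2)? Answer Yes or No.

Yes

Converting the expression M1 to a DFA (subset construction, then merging equivalent states) gives the minimal DFA with states {r0, r1, r2}, start state r0, accepting states {r0} and transitions r0: a→r1, b→r0, c→r0; r1: a→r0, b→r2, c→r2; r2: a→r2, b→r2, c→r2.
Exploring the product automaton M1 × M2 from the start pair (r0, p1), following both machines on each input symbol, reaches 8 state pairs: (r0, p1), (r1, p3), (r0, p2), (r0, p7), (r0, p5), (r2, p0), (r0, p4), (r0, p6).
M1 accepts in {r0} and M2 accepts in {p1, p2, p4, p5, p6, p7}. In every reachable pair the two components are either both accepting — (r0, p1), (r0, p2), (r0, p7), (r0, p5), (r0, p4), (r0, p6) — or both non-accepting, so no string is accepted by exactly one of the machines: L(M1) \ L(M2) and L(M2) \ L(M1) are both empty.
Hence every string is accepted by M1 iff it is accepted by M2, and the two languages coincide.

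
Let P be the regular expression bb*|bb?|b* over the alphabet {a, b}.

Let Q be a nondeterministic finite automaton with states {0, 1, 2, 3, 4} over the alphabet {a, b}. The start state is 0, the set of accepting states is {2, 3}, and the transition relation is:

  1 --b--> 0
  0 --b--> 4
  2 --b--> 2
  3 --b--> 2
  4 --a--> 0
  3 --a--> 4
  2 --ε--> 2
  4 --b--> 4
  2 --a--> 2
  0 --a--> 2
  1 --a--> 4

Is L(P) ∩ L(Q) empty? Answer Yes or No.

Converting the expression P to a DFA (subset construction, then merging equivalent states) gives the minimal DFA with states {p0, p1}, start state p0, accepting states {p0} and transitions p0: a→p1, b→p0; p1: a→p1, b→p1.
Exploring the product automaton P × Q from the start pair (p0, 0), following both machines on each input symbol, reaches 5 state pairs: (p0, 0), (p1, 2), (p0, 4), (p1, 0), (p1, 4).
P accepts in {p0} and Q accepts in {2, 3}; no reachable pair has both components accepting, so no string drives both machines to acceptance simultaneously and L(P) ∩ L(Q) = ∅.
So no string is accepted by both, and the intersection is empty.

Yes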